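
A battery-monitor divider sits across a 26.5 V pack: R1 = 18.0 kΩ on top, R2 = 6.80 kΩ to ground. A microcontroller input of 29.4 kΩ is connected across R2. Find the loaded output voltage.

V_out ≈ 6.22 V

The load sits in parallel with R2: R2‖R_L = (6.80 × 29.4) / (6.80 + 29.4) = 5.523 kΩ.
V_out = 26.5 × 5.523 / (18.0 + 5.523) = 26.5 × 5.523/23.52 = 6.22 V.
(Unloaded it would have been 7.27 V.)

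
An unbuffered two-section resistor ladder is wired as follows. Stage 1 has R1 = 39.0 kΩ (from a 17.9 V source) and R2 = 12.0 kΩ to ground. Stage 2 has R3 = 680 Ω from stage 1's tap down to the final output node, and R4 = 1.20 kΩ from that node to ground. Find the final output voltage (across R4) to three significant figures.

Stage 2 presents R3+R4 = 1880 Ω as a load on stage 1's tap.
Stage 1's lower leg becomes R2‖(R3+R4) = 1625 Ω, so V_mid = 17.9 × 1625/40630 = 0.7162 V.
Stage 2 is itself unloaded: V_out = V_mid × R4/(R3+R4) = 0.7162 × 1200/1880 = 0.457 V.

V_out ≈ 0.457 V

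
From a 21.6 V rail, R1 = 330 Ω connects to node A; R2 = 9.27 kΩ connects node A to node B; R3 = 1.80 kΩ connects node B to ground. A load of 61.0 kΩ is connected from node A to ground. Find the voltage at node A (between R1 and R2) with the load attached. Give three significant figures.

V ≈ 20.9 V

Below node A the series string R2+R3 = 11070 Ω sits in parallel with the 61000 Ω load: 9370 Ω.
V_A = 21.6 × 9370/(330 + 9370) = 20.9 V.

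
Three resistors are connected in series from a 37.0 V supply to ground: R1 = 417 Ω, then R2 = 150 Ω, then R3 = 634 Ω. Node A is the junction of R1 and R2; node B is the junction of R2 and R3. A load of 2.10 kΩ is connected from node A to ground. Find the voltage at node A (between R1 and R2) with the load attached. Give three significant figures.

V ≈ 21.4 V

Below node A the series string R2+R3 = 784.0 Ω sits in parallel with the 2100 Ω load: 570.9 Ω.
V_A = 37.0 × 570.9/(417 + 570.9) = 21.4 V.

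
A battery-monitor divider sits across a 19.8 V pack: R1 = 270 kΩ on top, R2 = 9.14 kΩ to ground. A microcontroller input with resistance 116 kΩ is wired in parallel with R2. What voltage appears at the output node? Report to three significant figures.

The load sits in parallel with R2: R2‖R_L = (9.14 × 116) / (9.14 + 116) = 8.472 kΩ.
V_out = 19.8 × 8.472 / (270 + 8.472) = 19.8 × 8.472/278.5 = 0.602 V.
(Unloaded it would have been 0.648 V.)

V_out ≈ 0.602 V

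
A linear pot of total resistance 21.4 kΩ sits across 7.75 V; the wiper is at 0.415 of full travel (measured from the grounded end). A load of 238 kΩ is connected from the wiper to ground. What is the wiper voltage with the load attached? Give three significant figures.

The wiper splits the pot into (1−α)R = 12.52 kΩ above and αR = 8.881 kΩ below.
Lower section ‖ load = 8.562 kΩ.
V_wiper = 7.75 × 8.562/(12.52 + 8.562) = 3.15 V.

V ≈ 3.15 V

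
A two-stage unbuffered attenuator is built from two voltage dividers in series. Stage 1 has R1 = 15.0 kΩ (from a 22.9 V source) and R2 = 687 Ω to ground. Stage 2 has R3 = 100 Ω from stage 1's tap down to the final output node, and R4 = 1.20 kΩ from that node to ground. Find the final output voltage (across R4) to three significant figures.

Stage 2 presents R3+R4 = 1300 Ω as a load on stage 1's tap.
Stage 1's lower leg becomes R2‖(R3+R4) = 449.5 Ω, so V_mid = 22.9 × 449.5/15450 = 0.6662 V.
Stage 2 is itself unloaded: V_out = V_mid × R4/(R3+R4) = 0.6662 × 1200/1300 = 0.615 V.

V_out ≈ 0.615 V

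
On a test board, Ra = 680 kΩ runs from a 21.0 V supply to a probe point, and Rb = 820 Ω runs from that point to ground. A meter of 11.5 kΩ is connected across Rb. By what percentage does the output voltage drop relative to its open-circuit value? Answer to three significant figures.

6.65 %

The divider's output (Thévenin) resistance is Ra‖Rb = 819.0 Ω.
Fractional drop under load = R_th/(R_th + R_L) = 819.0 / (819.0 + 11500) = 0.06648.
So the output falls by 6.65 %.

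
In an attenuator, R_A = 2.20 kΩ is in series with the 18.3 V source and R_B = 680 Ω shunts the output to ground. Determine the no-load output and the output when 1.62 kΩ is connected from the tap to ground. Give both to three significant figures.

Open-circuit: V = 18.3 × 680/(2200 + 680) = 4.32 V.
With the load, R_B becomes R_B‖R_L = 479.0 Ω, so V = 18.3 × 479.0/2679 = 3.27 V.

Unloaded: 4.32 V; loaded: 3.27 V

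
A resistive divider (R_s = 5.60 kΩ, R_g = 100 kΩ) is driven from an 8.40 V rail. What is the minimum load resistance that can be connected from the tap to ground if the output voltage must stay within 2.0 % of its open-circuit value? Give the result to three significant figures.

R_L(min) ≈ 260 kΩ

Output resistance R_th = R_s‖R_g = (5.60 × 100)/105.6 = 5.303 kΩ.
The fractional drop is R_th/(R_th + R_L); requiring this ≤ 0.0200 gives R_L ≥ R_th(1/0.0200 − 1) = 5.303 × 49.00 = 260 kΩ.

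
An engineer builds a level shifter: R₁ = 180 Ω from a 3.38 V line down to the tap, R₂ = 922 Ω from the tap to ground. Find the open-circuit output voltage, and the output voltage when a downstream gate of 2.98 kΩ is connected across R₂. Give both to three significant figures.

Open-circuit: V = 3.38 × 922/(180 + 922) = 2.83 V.
With the load, R₂ becomes R₂‖R_L = 704.1 Ω, so V = 3.38 × 704.1/884.1 = 2.69 V.

Unloaded: 2.83 V; loaded: 2.69 V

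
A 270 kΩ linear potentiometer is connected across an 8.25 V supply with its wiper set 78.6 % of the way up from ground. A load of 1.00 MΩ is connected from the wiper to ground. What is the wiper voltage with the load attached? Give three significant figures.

The wiper splits the pot into (1−α)R = 57.78 kΩ above and αR = 212.2 kΩ below.
Lower section ‖ load = 175.1 kΩ.
V_wiper = 8.25 × 175.1/(57.78 + 175.1) = 6.20 V.

V ≈ 6.20 V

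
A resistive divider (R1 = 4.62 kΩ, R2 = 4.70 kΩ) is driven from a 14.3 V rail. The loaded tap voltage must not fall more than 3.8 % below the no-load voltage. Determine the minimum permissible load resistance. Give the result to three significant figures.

Output resistance R_th = R1‖R2 = (4.62 × 4.70)/9.320 = 2.330 kΩ.
The fractional drop is R_th/(R_th + R_L); requiring this ≤ 0.0380 gives R_L ≥ R_th(1/0.0380 − 1) = 2.330 × 25.32 = 59.0 kΩ.

R_L(min) ≈ 59.0 kΩ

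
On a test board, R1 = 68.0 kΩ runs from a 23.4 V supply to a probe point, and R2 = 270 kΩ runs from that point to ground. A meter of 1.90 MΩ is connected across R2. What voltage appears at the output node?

The load sits in parallel with R2: R2‖R_L = (270 × 1900) / (270 + 1900) = 236.4 kΩ.
V_out = 23.4 × 236.4 / (68.0 + 236.4) = 23.4 × 236.4/304.4 = 18.2 V.
(Unloaded it would have been 18.7 V.)

V_out ≈ 18.2 V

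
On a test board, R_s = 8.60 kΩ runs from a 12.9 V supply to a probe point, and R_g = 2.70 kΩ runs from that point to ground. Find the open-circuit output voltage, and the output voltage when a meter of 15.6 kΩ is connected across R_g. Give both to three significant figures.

Unloaded: 3.08 V; loaded: 2.72 V

Open-circuit: V = 12.9 × 2.70/(8.60 + 2.70) = 3.08 V.
With the load, R_g becomes R_g‖R_L = 2.302 kΩ, so V = 12.9 × 2.302/10.90 = 2.72 V.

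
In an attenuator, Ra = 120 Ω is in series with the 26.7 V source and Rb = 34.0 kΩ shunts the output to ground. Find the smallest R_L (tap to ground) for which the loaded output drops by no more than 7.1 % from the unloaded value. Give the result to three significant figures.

Output resistance R_th = Ra‖Rb = (120 × 34000)/34120 = 119.6 Ω.
The fractional drop is R_th/(R_th + R_L); requiring this ≤ 0.0710 gives R_L ≥ R_th(1/0.0710 − 1) = 119.6 × 13.08 = 1.56 kΩ.

R_L(min) ≈ 1.56 kΩ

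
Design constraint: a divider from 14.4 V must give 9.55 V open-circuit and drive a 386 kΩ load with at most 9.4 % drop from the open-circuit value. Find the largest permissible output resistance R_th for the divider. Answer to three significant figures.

Loading drop = R_th/(R_th + R_L) ≤ 0.0940, so R_th ≤ R_L · ε/(1−ε) = 386 kΩ × 0.0940/0.9060 = 40.0 kΩ.
(Any R1, R2 with R2/(R1+R2) = 0.663 and R1‖R2 ≤ 40.0 kΩ will meet the spec.)

R_th ≤ 40.0 kΩ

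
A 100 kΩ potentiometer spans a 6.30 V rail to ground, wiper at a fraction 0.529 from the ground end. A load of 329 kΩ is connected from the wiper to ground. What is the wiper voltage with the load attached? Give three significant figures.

V ≈ 3.10 V

The wiper splits the pot into (1−α)R = 47.10 kΩ above and αR = 52.90 kΩ below.
Lower section ‖ load = 45.57 kΩ.
V_wiper = 6.30 × 45.57/(47.10 + 45.57) = 3.10 V.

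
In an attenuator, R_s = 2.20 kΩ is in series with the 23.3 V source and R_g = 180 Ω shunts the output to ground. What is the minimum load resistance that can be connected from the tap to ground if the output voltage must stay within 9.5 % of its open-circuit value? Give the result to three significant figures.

Output resistance R_th = R_s‖R_g = (2200 × 180)/2380 = 166.4 Ω.
The fractional drop is R_th/(R_th + R_L); requiring this ≤ 0.0950 gives R_L ≥ R_th(1/0.0950 − 1) = 166.4 × 9.526 = 1.59 kΩ.

R_L(min) ≈ 1.59 kΩ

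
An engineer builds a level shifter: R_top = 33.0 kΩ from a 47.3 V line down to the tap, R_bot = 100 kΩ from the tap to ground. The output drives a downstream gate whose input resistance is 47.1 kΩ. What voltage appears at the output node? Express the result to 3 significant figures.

The load sits in parallel with R_bot: R_bot‖R_L = (100 × 47.1) / (100 + 47.1) = 32.02 kΩ.
V_out = 47.3 × 32.02 / (33.0 + 32.02) = 47.3 × 32.02/65.02 = 23.3 V.

V_out ≈ 23.3 V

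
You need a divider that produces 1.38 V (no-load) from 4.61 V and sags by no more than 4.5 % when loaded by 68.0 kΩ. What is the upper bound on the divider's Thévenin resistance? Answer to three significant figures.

Loading drop = R_th/(R_th + R_L) ≤ 0.0450, so R_th ≤ R_L · ε/(1−ε) = 68.0 kΩ × 0.0450/0.9550 = 3.20 kΩ.

R_th ≤ 3.20 kΩ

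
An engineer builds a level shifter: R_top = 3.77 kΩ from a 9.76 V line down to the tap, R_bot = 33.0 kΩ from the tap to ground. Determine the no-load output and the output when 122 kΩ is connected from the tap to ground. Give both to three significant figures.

Open-circuit: V = 9.76 × 33.0/(3.77 + 33.0) = 8.76 V.
With the load, R_bot becomes R_bot‖R_L = 25.97 kΩ, so V = 9.76 × 25.97/29.74 = 8.52 V.

Unloaded: 8.76 V; loaded: 8.52 V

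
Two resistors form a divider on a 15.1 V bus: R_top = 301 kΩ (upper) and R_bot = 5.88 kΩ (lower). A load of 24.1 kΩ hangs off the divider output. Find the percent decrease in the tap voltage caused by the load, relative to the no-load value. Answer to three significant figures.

19.3 %

The divider's output (Thévenin) resistance is R_top‖R_bot = 5.767 kΩ.
Fractional drop under load = R_th/(R_th + R_L) = 5.767 / (5.767 + 24.1) = 0.1931.
So the output falls by 19.3 %.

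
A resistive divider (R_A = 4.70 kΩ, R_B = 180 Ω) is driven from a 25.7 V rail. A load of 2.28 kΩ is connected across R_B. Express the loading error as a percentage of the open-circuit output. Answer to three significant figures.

The divider's output (Thévenin) resistance is R_A‖R_B = 173.4 Ω.
Fractional drop under load = R_th/(R_th + R_L) = 173.4 / (173.4 + 2280) = 0.07066.
So the output falls by 7.07 %.

7.07 %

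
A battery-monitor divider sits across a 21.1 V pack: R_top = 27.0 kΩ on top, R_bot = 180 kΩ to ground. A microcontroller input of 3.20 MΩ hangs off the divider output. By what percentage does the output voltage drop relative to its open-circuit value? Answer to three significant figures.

The divider's output (Thévenin) resistance is R_top‖R_bot = 23.48 kΩ.
Fractional drop under load = R_th/(R_th + R_L) = 23.48 / (23.48 + 3200) = 0.007284.
So the output falls by 0.728 %.

0.728 %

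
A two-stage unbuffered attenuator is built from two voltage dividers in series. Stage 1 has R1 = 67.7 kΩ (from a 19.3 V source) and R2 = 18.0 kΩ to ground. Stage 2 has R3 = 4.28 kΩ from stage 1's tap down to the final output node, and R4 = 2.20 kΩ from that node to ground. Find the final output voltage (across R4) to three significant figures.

Stage 2 presents R3+R4 = 6.480 kΩ as a load on stage 1's tap.
Stage 1's lower leg becomes R2‖(R3+R4) = 4.765 kΩ, so V_mid = 19.3 × 4.765/72.46 = 1.269 V.
Stage 2 is itself unloaded: V_out = V_mid × R4/(R3+R4) = 1.269 × 2.20/6.480 = 0.431 V.

V_out ≈ 0.431 V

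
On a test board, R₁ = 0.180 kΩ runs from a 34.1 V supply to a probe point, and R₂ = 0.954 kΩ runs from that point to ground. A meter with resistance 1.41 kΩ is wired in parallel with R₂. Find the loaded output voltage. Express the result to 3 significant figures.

The load sits in parallel with R₂: R₂‖R_L = (954 × 1410) / (954 + 1410) = 569.0 Ω.
V_out = 34.1 × 569.0 / (180 + 569.0) = 34.1 × 569.0/749.0 = 25.9 V.
(Unloaded it would have been 28.7 V.)

V_out ≈ 25.9 V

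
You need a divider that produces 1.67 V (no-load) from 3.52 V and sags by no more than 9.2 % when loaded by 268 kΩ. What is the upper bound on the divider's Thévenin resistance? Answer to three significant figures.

R_th ≤ 27.2 kΩ

Loading drop = R_th/(R_th + R_L) ≤ 0.0920, so R_th ≤ R_L · ε/(1−ε) = 268 kΩ × 0.0920/0.9080 = 27.2 kΩ.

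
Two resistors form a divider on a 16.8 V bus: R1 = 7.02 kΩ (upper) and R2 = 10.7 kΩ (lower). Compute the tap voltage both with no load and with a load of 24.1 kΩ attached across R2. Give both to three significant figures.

Open-circuit: V = 16.8 × 10.7/(7.02 + 10.7) = 10.1 V.
With the load, R2 becomes R2‖R_L = 7.410 kΩ, so V = 16.8 × 7.410/14.43 = 8.63 V.

Unloaded: 10.1 V; loaded: 8.63 V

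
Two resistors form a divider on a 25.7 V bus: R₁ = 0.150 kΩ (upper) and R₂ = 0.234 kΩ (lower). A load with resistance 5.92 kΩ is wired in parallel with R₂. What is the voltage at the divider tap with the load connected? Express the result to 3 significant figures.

V_out ≈ 15.4 V

The load sits in parallel with R₂: R₂‖R_L = (234 × 5920) / (234 + 5920) = 225.1 Ω.
V_out = 25.7 × 225.1 / (150 + 225.1) = 25.7 × 225.1/375.1 = 15.4 V.
(Unloaded it would have been 15.7 V.)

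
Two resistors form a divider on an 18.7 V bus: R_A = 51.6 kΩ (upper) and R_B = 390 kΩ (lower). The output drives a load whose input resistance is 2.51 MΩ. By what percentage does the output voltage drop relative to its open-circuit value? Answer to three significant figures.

The divider's output (Thévenin) resistance is R_A‖R_B = 45.57 kΩ.
Fractional drop under load = R_th/(R_th + R_L) = 45.57 / (45.57 + 2510) = 0.01783.
So the output falls by 1.78 %.

1.78 %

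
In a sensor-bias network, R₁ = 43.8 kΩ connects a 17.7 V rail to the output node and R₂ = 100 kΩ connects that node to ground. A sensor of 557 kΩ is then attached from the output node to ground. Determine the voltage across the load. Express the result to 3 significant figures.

The load sits in parallel with R₂: R₂‖R_L = (100 × 557) / (100 + 557) = 84.78 kΩ.
V_out = 17.7 × 84.78 / (43.8 + 84.78) = 17.7 × 84.78/128.6 = 11.7 V.

V_out ≈ 11.7 V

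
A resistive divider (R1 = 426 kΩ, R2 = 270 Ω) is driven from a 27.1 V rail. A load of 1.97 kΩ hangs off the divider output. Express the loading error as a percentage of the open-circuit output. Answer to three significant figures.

Unloaded V = 27.1 × 270/426300 = 0.017165 V.
Loaded: R2‖R_L = 237.5 Ω, giving V = 27.1 × 237.5/426200 = 0.015097 V.
Drop = (0.017165 − 0.015097) / 0.017165 = 12.0 %.

12.0 %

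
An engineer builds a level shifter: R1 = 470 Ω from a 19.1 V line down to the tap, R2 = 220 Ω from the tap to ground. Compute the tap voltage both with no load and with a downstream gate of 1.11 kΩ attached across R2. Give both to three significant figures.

Open-circuit: V = 19.1 × 220/(470 + 220) = 6.09 V.
With the load, R2 becomes R2‖R_L = 183.6 Ω, so V = 19.1 × 183.6/653.6 = 5.37 V.

Unloaded: 6.09 V; loaded: 5.37 V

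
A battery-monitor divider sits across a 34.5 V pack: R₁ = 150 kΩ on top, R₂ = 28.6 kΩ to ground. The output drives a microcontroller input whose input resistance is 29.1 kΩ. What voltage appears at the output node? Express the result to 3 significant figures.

The load sits in parallel with R₂: R₂‖R_L = (28.6 × 29.1) / (28.6 + 29.1) = 14.42 kΩ.
V_out = 34.5 × 14.42 / (150 + 14.42) = 34.5 × 14.42/164.4 = 3.03 V.

V_out ≈ 3.03 V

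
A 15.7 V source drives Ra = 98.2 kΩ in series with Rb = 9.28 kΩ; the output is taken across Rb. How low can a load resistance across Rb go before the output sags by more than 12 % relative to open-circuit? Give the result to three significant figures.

Output resistance R_th = Ra‖Rb = (98.2 × 9.28)/107.5 = 8.479 kΩ.
The fractional drop is R_th/(R_th + R_L); requiring this ≤ 0.120 gives R_L ≥ R_th(1/0.120 − 1) = 8.479 × 7.333 = 62.2 kΩ.

R_L(min) ≈ 62.2 kΩ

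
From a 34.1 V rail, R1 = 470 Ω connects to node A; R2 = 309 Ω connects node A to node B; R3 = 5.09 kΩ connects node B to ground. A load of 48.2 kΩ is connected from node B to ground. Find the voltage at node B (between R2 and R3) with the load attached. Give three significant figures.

At node B, R3 is in parallel with the load: R3‖R_L = 4604 Ω.
Below node A the resistance is R2 + (R3‖R_L) = 4913 Ω, so V_A = 34.1 × 4913/5383 = 31.12 V.
Then V_B = V_A × (R3‖R_L)/(R2 + R3‖R_L) = 31.12 × 4604/4913 = 29.2 V.

V ≈ 29.2 V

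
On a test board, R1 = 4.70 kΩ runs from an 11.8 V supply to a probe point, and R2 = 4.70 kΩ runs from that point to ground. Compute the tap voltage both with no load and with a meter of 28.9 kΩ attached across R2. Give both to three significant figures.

Unloaded: 5.90 V; loaded: 5.46 V

Open-circuit: V = 11.8 × 4.70/(4.70 + 4.70) = 5.90 V.
With the load, R2 becomes R2‖R_L = 4.043 kΩ, so V = 11.8 × 4.043/8.743 = 5.46 V.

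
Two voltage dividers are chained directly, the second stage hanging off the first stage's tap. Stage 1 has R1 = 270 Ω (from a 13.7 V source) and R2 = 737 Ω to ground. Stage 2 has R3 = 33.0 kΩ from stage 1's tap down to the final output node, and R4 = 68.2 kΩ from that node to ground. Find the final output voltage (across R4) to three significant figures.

Stage 2 presents R3+R4 = 101200 Ω as a load on stage 1's tap.
Stage 1's lower leg becomes R2‖(R3+R4) = 731.7 Ω, so V_mid = 13.7 × 731.7/1002 = 10.01 V.
Stage 2 is itself unloaded: V_out = V_mid × R4/(R3+R4) = 10.01 × 68200/101200 = 6.74 V.

V_out ≈ 6.74 V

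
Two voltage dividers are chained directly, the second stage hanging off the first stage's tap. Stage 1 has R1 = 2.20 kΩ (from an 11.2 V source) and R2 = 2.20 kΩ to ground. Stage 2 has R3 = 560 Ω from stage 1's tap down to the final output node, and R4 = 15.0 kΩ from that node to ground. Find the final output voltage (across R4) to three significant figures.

Stage 2 presents R3+R4 = 15560 Ω as a load on stage 1's tap.
Stage 1's lower leg becomes R2‖(R3+R4) = 1927 Ω, so V_mid = 11.2 × 1927/4127 = 5.230 V.
Stage 2 is itself unloaded: V_out = V_mid × R4/(R3+R4) = 5.230 × 15000/15560 = 5.04 V.

V_out ≈ 5.04 V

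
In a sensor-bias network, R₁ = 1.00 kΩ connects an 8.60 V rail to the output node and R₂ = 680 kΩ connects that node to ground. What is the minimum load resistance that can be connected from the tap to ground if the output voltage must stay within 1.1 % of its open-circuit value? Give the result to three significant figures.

R_L(min) ≈ 89.8 kΩ

Output resistance R_th = R₁‖R₂ = (1000 × 680000)/681000 = 998.5 Ω.
The fractional drop is R_th/(R_th + R_L); requiring this ≤ 0.0110 gives R_L ≥ R_th(1/0.0110 − 1) = 998.5 × 89.91 = 89.8 kΩ.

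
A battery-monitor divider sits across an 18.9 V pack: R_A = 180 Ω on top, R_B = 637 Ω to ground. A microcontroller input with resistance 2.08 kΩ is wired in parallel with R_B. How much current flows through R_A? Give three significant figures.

R_B‖R_L = 487.7 Ω, so the source sees R_A + R_B‖R_L = 667.7 Ω.
I = 18.9 V / 667.7 Ω = 28.3 mA.

I ≈ 28.3 mA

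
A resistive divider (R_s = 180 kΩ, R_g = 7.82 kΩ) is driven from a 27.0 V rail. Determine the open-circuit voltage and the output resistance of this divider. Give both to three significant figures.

V_th = 1.12 V, R_th = 7.49 kΩ

V_th is the open-circuit tap voltage: 27.0 × 7.82/(180 + 7.82) = 1.12 V.
With the supply zeroed, R_s and R_g appear in parallel from the tap: R_th = R_s‖R_g = (180 × 7.82)/187.8 = 7.49 kΩ.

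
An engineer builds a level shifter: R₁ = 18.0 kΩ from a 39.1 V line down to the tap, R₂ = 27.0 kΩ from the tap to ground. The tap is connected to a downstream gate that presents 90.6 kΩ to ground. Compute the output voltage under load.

The load sits in parallel with R₂: R₂‖R_L = (27.0 × 90.6) / (27.0 + 90.6) = 20.80 kΩ.
V_out = 39.1 × 20.80 / (18.0 + 20.80) = 39.1 × 20.80/38.80 = 21.0 V.
(Unloaded it would have been 23.5 V.)

V_out ≈ 21.0 V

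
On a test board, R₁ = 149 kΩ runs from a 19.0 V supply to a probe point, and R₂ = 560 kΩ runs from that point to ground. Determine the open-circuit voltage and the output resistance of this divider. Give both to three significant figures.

V_th = 15.0 V, R_th = 118 kΩ

V_th is the open-circuit tap voltage: 19.0 × 560/(149 + 560) = 15.0 V.
With the supply zeroed, R₁ and R₂ appear in parallel from the tap: R_th = R₁‖R₂ = (149 × 560)/709.0 = 118 kΩ.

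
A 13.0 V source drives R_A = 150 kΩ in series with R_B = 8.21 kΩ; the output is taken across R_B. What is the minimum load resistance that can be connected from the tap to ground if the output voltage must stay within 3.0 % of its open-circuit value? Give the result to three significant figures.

Output resistance R_th = R_A‖R_B = (150 × 8.21)/158.2 = 7.784 kΩ.
The fractional drop is R_th/(R_th + R_L); requiring this ≤ 0.0300 gives R_L ≥ R_th(1/0.0300 − 1) = 7.784 × 32.33 = 252 kΩ.

R_L(min) ≈ 252 kΩ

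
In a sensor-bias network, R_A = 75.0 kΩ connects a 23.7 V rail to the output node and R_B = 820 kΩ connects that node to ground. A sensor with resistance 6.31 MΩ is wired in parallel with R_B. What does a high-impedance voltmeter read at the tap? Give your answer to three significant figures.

V_out ≈ 21.5 V

The load sits in parallel with R_B: R_B‖R_L = (820 × 6310) / (820 + 6310) = 725.7 kΩ.
V_out = 23.7 × 725.7 / (75.0 + 725.7) = 23.7 × 725.7/800.7 = 21.5 V.
(Unloaded it would have been 21.7 V.)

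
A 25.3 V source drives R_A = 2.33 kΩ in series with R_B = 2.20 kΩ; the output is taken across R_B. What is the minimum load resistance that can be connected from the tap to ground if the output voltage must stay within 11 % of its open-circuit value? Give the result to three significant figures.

R_L(min) ≈ 9.16 kΩ

Output resistance R_th = R_A‖R_B = (2.33 × 2.20)/4.530 = 1.132 kΩ.
The fractional drop is R_th/(R_th + R_L); requiring this ≤ 0.110 gives R_L ≥ R_th(1/0.110 − 1) = 1.132 × 8.091 = 9.16 kΩ.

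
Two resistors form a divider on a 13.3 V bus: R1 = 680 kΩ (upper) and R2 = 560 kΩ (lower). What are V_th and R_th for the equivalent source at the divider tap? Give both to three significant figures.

V_th is the open-circuit tap voltage: 13.3 × 560/(680 + 560) = 6.01 V.
With the supply zeroed, R1 and R2 appear in parallel from the tap: R_th = R1‖R2 = (680 × 560)/1240 = 307 kΩ.

V_th = 6.01 V, R_th = 307 kΩ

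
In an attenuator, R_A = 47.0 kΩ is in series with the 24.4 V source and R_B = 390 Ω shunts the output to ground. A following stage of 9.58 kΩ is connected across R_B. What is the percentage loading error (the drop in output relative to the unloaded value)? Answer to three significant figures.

3.88 %

The divider's output (Thévenin) resistance is R_A‖R_B = 386.8 Ω.
Fractional drop under load = R_th/(R_th + R_L) = 386.8 / (386.8 + 9580) = 0.03881.
So the output falls by 3.88 %.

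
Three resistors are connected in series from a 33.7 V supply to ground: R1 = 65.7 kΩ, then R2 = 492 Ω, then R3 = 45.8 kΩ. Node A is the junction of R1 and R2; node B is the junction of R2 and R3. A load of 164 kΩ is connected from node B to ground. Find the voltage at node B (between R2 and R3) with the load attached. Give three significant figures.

At node B, R3 is in parallel with the load: R3‖R_L = 35800 Ω.
Below node A the resistance is R2 + (R3‖R_L) = 36290 Ω, so V_A = 33.7 × 36290/102000 = 11.99 V.
Then V_B = V_A × (R3‖R_L)/(R2 + R3‖R_L) = 11.99 × 35800/36290 = 11.8 V.

V ≈ 11.8 V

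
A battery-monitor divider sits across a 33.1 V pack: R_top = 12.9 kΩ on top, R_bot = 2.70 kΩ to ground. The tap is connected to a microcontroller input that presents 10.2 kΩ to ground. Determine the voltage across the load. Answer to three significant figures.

V_out ≈ 4.70 V

The load sits in parallel with R_bot: R_bot‖R_L = (2.70 × 10.2) / (2.70 + 10.2) = 2.135 kΩ.
V_out = 33.1 × 2.135 / (12.9 + 2.135) = 33.1 × 2.135/15.03 = 4.70 V.
(Unloaded it would have been 5.73 V.)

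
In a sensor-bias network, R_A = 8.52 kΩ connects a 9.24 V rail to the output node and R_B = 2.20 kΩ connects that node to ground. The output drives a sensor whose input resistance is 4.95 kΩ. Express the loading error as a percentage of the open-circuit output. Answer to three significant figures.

26.1 %

The divider's output (Thévenin) resistance is R_A‖R_B = 1.749 kΩ.
Fractional drop under load = R_th/(R_th + R_L) = 1.749 / (1.749 + 4.95) = 0.2610.
So the output falls by 26.1 %.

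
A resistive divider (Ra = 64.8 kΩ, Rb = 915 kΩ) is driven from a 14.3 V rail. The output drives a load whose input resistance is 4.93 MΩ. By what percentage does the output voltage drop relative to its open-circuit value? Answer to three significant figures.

1.21 %

The divider's output (Thévenin) resistance is Ra‖Rb = 60.51 kΩ.
Fractional drop under load = R_th/(R_th + R_L) = 60.51 / (60.51 + 4930) = 0.01213.
So the output falls by 1.21 %.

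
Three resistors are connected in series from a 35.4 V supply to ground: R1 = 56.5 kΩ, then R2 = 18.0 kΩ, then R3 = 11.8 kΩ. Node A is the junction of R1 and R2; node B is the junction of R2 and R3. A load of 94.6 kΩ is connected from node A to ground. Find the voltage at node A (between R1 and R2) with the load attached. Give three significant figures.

Below node A the series string R2+R3 = 29.80 kΩ sits in parallel with the 94.6 kΩ load: 22.66 kΩ.
V_A = 35.4 × 22.66/(56.5 + 22.66) = 10.1 V.

V ≈ 10.1 V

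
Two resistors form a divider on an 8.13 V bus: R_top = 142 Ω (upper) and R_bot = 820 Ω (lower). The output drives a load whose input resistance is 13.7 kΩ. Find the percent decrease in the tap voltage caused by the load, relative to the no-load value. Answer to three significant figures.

The divider's output (Thévenin) resistance is R_top‖R_bot = 121.0 Ω.
Fractional drop under load = R_th/(R_th + R_L) = 121.0 / (121.0 + 13700) = 0.008758.
So the output falls by 0.876 %.

0.876 %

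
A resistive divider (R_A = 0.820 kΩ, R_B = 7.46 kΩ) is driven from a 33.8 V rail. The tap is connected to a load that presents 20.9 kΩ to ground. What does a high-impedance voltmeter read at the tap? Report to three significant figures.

The load sits in parallel with R_B: R_B‖R_L = (7460 × 20900) / (7460 + 20900) = 5498 Ω.
V_out = 33.8 × 5498 / (820 + 5498) = 33.8 × 5498/6318 = 29.4 V.
(Unloaded it would have been 30.5 V.)

V_out ≈ 29.4 V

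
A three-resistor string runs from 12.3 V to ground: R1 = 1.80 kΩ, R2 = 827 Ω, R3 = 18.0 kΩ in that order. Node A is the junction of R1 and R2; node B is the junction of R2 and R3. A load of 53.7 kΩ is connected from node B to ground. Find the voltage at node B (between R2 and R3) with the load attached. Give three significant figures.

At node B, R3 is in parallel with the load: R3‖R_L = 13480 Ω.
Below node A the resistance is R2 + (R3‖R_L) = 14310 Ω, so V_A = 12.3 × 14310/16110 = 10.93 V.
Then V_B = V_A × (R3‖R_L)/(R2 + R3‖R_L) = 10.93 × 13480/14310 = 10.3 V.

V ≈ 10.3 V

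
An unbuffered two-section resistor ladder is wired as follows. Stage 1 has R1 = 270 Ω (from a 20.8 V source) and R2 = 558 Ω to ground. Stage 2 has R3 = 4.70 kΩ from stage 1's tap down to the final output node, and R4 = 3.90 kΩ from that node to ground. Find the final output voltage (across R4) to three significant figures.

Stage 2 presents R3+R4 = 8600 Ω as a load on stage 1's tap.
Stage 1's lower leg becomes R2‖(R3+R4) = 524.0 Ω, so V_mid = 20.8 × 524.0/794.0 = 13.73 V.
Stage 2 is itself unloaded: V_out = V_mid × R4/(R3+R4) = 13.73 × 3900/8600 = 6.23 V.

V_out ≈ 6.23 V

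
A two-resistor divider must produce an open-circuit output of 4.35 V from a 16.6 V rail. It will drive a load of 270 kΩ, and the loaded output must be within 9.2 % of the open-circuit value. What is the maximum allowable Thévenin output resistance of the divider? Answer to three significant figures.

Loading drop = R_th/(R_th + R_L) ≤ 0.0920, so R_th ≤ R_L · ε/(1−ε) = 270 kΩ × 0.0920/0.9080 = 27.4 kΩ.

R_th ≤ 27.4 kΩ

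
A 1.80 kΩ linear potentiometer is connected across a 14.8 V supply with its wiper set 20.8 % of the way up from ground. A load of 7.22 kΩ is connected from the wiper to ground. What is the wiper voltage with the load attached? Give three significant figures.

V ≈ 2.96 V

The wiper splits the pot into (1−α)R = 1426 Ω above and αR = 374.4 Ω below.
Lower section ‖ load = 355.9 Ω.
V_wiper = 14.8 × 355.9/(1426 + 355.9) = 2.96 V.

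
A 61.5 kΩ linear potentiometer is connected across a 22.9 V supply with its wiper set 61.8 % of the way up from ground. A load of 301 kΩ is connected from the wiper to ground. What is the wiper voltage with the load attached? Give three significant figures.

The wiper splits the pot into (1−α)R = 23.49 kΩ above and αR = 38.01 kΩ below.
Lower section ‖ load = 33.75 kΩ.
V_wiper = 22.9 × 33.75/(23.49 + 33.75) = 13.5 V.

V ≈ 13.5 V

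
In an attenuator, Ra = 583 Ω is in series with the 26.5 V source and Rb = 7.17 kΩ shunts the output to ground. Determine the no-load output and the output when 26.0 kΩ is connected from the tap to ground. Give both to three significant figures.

Unloaded: 24.5 V; loaded: 24.0 V

Open-circuit: V = 26.5 × 7170/(583 + 7170) = 24.5 V.
With the load, Rb becomes Rb‖R_L = 5620 Ω, so V = 26.5 × 5620/6203 = 24.0 V.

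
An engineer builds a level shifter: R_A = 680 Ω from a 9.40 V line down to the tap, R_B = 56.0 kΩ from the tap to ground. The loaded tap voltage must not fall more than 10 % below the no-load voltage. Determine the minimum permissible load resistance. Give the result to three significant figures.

R_L(min) ≈ 6.05 kΩ

Output resistance R_th = R_A‖R_B = (680 × 56000)/56680 = 671.8 Ω.
The fractional drop is R_th/(R_th + R_L); requiring this ≤ 0.100 gives R_L ≥ R_th(1/0.100 − 1) = 671.8 × 9.000 = 6.05 kΩ.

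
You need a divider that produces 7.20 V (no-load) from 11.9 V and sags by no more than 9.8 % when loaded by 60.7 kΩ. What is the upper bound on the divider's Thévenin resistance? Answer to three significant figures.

R_th ≤ 6.59 kΩ

Loading drop = R_th/(R_th + R_L) ≤ 0.0980, so R_th ≤ R_L · ε/(1−ε) = 60.7 kΩ × 0.0980/0.9020 = 6.59 kΩ.
(Any R1, R2 with R2/(R1+R2) = 0.605 and R1‖R2 ≤ 6.59 kΩ will meet the spec.)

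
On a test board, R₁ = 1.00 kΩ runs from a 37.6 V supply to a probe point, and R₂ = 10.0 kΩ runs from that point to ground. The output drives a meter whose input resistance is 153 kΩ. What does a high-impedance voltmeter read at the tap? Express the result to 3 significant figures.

V_out ≈ 34.0 V

The load sits in parallel with R₂: R₂‖R_L = (10.0 × 153) / (10.0 + 153) = 9.387 kΩ.
V_out = 37.6 × 9.387 / (1.00 + 9.387) = 37.6 × 9.387/10.39 = 34.0 V.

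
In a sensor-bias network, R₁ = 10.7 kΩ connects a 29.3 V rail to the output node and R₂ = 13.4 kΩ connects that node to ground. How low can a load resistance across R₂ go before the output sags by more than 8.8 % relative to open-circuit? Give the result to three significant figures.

Output resistance R_th = R₁‖R₂ = (10.7 × 13.4)/24.10 = 5.949 kΩ.
The fractional drop is R_th/(R_th + R_L); requiring this ≤ 0.0880 gives R_L ≥ R_th(1/0.0880 − 1) = 5.949 × 10.36 = 61.7 kΩ.

R_L(min) ≈ 61.7 kΩ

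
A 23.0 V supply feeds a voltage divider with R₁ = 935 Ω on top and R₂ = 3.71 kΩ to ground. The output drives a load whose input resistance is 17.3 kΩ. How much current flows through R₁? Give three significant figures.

R₂‖R_L = 3055 Ω, so the source sees R₁ + R₂‖R_L = 3990 Ω.
I = 23.0 V / 3990 Ω = 5.76 mA.

I ≈ 5.76 mA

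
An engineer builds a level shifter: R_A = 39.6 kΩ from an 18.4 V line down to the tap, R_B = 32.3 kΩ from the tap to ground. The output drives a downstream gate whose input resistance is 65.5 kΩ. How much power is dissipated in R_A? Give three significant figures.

P ≈ 3.58 mW

Total resistance from the source is R_A + (R_B‖R_L) = 61.23 kΩ, so I = 18.4/61.23 kΩ = 0.3005 mA.
P = I²·R_A = (0.3005 mA)² × 39.6 kΩ = 3.58 mW.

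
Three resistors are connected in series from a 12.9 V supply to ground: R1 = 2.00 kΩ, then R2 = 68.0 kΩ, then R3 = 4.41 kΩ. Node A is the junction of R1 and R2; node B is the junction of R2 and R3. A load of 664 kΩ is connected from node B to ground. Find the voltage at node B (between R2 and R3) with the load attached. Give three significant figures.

V ≈ 0.760 V

At node B, R3 is in parallel with the load: R3‖R_L = 4.381 kΩ.
Below node A the resistance is R2 + (R3‖R_L) = 72.38 kΩ, so V_A = 12.9 × 72.38/74.38 = 12.55 V.
Then V_B = V_A × (R3‖R_L)/(R2 + R3‖R_L) = 12.55 × 4.381/72.38 = 0.760 V.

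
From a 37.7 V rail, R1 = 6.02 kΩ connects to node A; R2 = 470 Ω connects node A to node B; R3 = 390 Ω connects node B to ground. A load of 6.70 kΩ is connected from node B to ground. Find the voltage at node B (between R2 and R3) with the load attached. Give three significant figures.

V ≈ 2.03 V

At node B, R3 is in parallel with the load: R3‖R_L = 368.5 Ω.
Below node A the resistance is R2 + (R3‖R_L) = 838.5 Ω, so V_A = 37.7 × 838.5/6859 = 4.609 V.
Then V_B = V_A × (R3‖R_L)/(R2 + R3‖R_L) = 4.609 × 368.5/838.5 = 2.03 V.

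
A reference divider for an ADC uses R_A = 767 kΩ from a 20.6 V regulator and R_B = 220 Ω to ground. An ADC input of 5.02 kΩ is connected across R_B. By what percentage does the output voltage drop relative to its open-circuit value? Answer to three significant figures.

The divider's output (Thévenin) resistance is R_A‖R_B = 219.9 Ω.
Fractional drop under load = R_th/(R_th + R_L) = 219.9 / (219.9 + 5020) = 0.04197.
So the output falls by 4.20 %.

4.20 %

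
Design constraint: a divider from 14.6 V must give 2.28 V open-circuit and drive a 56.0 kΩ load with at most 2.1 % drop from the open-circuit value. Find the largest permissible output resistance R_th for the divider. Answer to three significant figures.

Loading drop = R_th/(R_th + R_L) ≤ 0.0210, so R_th ≤ R_L · ε/(1−ε) = 56.0 kΩ × 0.0210/0.9790 = 1.20 kΩ.
(Any R1, R2 with R2/(R1+R2) = 0.156 and R1‖R2 ≤ 1.20 kΩ will meet the spec.)

R_th ≤ 1.20 kΩ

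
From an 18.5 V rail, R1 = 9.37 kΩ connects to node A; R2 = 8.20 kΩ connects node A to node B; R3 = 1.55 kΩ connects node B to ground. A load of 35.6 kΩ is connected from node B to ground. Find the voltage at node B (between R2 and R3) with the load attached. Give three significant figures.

At node B, R3 is in parallel with the load: R3‖R_L = 1.485 kΩ.
Below node A the resistance is R2 + (R3‖R_L) = 9.685 kΩ, so V_A = 18.5 × 9.685/19.06 = 9.403 V.
Then V_B = V_A × (R3‖R_L)/(R2 + R3‖R_L) = 9.403 × 1.485/9.685 = 1.44 V.

V ≈ 1.44 V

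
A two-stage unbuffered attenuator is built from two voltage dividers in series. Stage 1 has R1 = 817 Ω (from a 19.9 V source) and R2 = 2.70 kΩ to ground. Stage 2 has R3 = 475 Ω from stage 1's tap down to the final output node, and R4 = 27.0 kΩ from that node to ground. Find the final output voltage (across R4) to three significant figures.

V_out ≈ 14.7 V

Stage 2 presents R3+R4 = 27480 Ω as a load on stage 1's tap.
Stage 1's lower leg becomes R2‖(R3+R4) = 2458 Ω, so V_mid = 19.9 × 2458/3275 = 14.94 V.
Stage 2 is itself unloaded: V_out = V_mid × R4/(R3+R4) = 14.94 × 27000/27480 = 14.7 V.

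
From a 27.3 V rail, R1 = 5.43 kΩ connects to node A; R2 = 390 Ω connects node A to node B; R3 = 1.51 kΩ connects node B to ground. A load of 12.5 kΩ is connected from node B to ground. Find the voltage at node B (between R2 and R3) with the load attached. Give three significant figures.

At node B, R3 is in parallel with the load: R3‖R_L = 1347 Ω.
Below node A the resistance is R2 + (R3‖R_L) = 1737 Ω, so V_A = 27.3 × 1737/7167 = 6.617 V.
Then V_B = V_A × (R3‖R_L)/(R2 + R3‖R_L) = 6.617 × 1347/1737 = 5.13 V.

V ≈ 5.13 V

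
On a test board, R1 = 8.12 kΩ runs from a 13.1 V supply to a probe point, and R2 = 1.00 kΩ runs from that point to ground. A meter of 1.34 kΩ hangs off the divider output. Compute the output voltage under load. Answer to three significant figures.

V_out ≈ 0.863 V

The load sits in parallel with R2: R2‖R_L = (1.00 × 1.34) / (1.00 + 1.34) = 0.5726 kΩ.
V_out = 13.1 × 0.5726 / (8.12 + 0.5726) = 13.1 × 0.5726/8.693 = 0.863 V.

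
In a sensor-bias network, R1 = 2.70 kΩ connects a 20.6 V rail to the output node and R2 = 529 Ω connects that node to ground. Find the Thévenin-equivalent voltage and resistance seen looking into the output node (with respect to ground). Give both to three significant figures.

V_th = 3.37 V, R_th = 442 Ω

V_th is the open-circuit tap voltage: 20.6 × 529/(2700 + 529) = 3.37 V.
With the supply zeroed, R1 and R2 appear in parallel from the tap: R_th = R1‖R2 = (2700 × 529)/3229 = 442 Ω.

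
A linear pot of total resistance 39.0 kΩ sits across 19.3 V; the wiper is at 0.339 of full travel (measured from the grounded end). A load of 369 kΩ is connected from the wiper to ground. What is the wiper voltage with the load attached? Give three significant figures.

V ≈ 6.39 V

The wiper splits the pot into (1−α)R = 25.78 kΩ above and αR = 13.22 kΩ below.
Lower section ‖ load = 12.76 kΩ.
V_wiper = 19.3 × 12.76/(25.78 + 12.76) = 6.39 V.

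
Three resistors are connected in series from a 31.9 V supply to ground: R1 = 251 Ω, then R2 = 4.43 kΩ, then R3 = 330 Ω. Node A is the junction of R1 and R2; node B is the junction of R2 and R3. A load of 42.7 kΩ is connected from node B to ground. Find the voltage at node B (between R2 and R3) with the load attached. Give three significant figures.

V ≈ 2.09 V

At node B, R3 is in parallel with the load: R3‖R_L = 327.5 Ω.
Below node A the resistance is R2 + (R3‖R_L) = 4757 Ω, so V_A = 31.9 × 4757/5008 = 30.30 V.
Then V_B = V_A × (R3‖R_L)/(R2 + R3‖R_L) = 30.30 × 327.5/4757 = 2.09 V.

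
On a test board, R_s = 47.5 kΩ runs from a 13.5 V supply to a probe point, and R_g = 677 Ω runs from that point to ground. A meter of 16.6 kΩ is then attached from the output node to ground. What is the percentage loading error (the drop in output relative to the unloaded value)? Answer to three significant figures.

3.87 %

The divider's output (Thévenin) resistance is R_s‖R_g = 667.5 Ω.
Fractional drop under load = R_th/(R_th + R_L) = 667.5 / (667.5 + 16600) = 0.03866.
So the output falls by 3.87 %.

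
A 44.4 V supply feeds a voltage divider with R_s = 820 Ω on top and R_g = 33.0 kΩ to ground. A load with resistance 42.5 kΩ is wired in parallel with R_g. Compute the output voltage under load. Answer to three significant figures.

The load sits in parallel with R_g: R_g‖R_L = (33000 × 42500) / (33000 + 42500) = 18580 Ω.
V_out = 44.4 × 18580 / (820 + 18580) = 44.4 × 18580/19400 = 42.5 V.
(Unloaded it would have been 43.3 V.)

V_out ≈ 42.5 V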